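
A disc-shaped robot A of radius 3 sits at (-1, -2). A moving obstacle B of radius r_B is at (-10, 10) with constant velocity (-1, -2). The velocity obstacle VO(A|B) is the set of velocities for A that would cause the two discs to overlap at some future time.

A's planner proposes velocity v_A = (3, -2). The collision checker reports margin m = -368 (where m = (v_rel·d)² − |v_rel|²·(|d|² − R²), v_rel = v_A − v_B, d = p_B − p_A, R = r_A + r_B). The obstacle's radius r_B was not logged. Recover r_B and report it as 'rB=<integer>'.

m = -368
d = (-9, 12);  v_rel = (4, 0),  |v_rel|² = 16
v_rel×d = (4)·(12) − (0)·(-9) = 48
since m = R²·16 − 48²:  R² = (2304 + -368) / 16 = 121
R = √121 = 11  ⇒  r_B = 11 − 3 = 8

rB=8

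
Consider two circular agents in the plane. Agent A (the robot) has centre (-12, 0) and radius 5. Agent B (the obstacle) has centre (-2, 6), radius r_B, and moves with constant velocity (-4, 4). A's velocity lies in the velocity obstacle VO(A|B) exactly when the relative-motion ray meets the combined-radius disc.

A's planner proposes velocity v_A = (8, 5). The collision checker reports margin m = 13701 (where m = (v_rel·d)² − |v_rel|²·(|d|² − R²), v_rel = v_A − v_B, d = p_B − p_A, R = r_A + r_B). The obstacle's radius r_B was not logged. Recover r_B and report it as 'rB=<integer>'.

m = 13701
d = (10, 6);  v_rel = (12, 1),  |v_rel|² = 145
v_rel×d = (12)·(6) − (1)·(10) = 62
since m = R²·145 − 62²:  R² = (3844 + 13701) / 145 = 121
R = √121 = 11  ⇒  r_B = 11 − 5 = 6

rB=6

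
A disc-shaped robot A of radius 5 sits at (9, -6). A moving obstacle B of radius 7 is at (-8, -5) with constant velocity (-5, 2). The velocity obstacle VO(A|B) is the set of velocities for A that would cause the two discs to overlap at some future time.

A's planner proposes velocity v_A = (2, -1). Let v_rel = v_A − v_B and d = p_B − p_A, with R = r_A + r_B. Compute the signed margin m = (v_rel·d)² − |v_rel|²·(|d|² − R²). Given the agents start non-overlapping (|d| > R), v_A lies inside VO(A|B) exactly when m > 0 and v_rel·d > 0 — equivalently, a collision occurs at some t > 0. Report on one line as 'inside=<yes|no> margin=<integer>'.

d = (-17, 1),  |d|² = 290;  R = 5+7 = 12,  c = 290−12² = 146
v_rel = (7, -3),  |v_rel|² = 58;  v_rel·d = (7)·(-17) + (-3)·(1) = -122
58·t² + 244·t + 146 = 0  ⇒  m = (-122)² − 58·146 = 6416
m = 6416 > 0,  v_rel·d = -122 < 0  ⇒  outside

inside=no margin=6416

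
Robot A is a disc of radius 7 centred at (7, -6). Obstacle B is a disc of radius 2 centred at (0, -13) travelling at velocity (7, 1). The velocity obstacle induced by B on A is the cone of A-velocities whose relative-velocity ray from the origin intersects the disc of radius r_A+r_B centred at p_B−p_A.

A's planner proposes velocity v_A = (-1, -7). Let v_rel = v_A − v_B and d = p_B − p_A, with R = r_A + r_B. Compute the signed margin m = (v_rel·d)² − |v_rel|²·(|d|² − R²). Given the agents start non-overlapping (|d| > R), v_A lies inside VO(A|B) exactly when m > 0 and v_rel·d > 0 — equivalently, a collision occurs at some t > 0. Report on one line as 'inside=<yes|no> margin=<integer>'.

d = (-7, -7),  |d|² = 98;  R = 7+2 = 9,  c = 98−9² = 17
v_rel = (-8, -8),  |v_rel|² = 128;  v_rel·d = (-8)·(-7) + (-8)·(-7) = 112
128·t² − 224·t + 17 = 0  ⇒  m = 112² − 128·17 = 10368
m = 10368 > 0,  v_rel·d = 112 > 0  ⇒  inside

inside=yes margin=10368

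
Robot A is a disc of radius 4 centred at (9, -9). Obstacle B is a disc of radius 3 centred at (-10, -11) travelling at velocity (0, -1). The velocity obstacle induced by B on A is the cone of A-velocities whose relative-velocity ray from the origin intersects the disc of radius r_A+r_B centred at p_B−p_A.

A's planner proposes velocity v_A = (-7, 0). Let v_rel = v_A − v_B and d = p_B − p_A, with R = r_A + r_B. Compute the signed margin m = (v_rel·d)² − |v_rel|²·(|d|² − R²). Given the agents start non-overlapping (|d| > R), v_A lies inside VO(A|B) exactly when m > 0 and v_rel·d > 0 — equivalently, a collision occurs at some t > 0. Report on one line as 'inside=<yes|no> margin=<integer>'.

d = (-19, -2),  |d|² = 365;  R = 4+3 = 7,  c = 365−7² = 316
v_rel = (-7, 1),  |v_rel|² = 50;  v_rel·d = (-7)·(-19) + (1)·(-2) = 131
50·t² − 262·t + 316 = 0  ⇒  m = 131² − 50·316 = 1361
m = 1361 > 0,  v_rel·d = 131 > 0  ⇒  inside

inside=yes margin=1361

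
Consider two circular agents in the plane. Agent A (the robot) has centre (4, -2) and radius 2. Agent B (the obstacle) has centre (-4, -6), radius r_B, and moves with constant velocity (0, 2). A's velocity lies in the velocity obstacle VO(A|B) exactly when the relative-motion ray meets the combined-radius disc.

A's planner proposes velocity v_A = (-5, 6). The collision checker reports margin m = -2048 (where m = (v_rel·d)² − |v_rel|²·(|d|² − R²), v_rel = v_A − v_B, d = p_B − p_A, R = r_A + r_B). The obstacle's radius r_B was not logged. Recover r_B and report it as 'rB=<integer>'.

m = -2048
d = (-8, -4);  v_rel = (-5, 4),  |v_rel|² = 41
v_rel×d = (-5)·(-4) − (4)·(-8) = 52
since m = R²·41 − 52²:  R² = (2704 + -2048) / 41 = 16
R = √16 = 4  ⇒  r_B = 4 − 2 = 2

rB=2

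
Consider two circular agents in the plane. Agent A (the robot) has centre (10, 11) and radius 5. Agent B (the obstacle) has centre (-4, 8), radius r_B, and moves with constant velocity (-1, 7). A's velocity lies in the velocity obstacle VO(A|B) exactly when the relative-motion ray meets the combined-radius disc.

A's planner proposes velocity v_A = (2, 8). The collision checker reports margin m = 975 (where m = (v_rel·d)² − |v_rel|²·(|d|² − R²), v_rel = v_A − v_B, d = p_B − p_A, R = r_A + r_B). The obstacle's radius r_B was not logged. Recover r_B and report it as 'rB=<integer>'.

m = 975
d = (-14, -3);  v_rel = (3, 1),  |v_rel|² = 10
v_rel×d = (3)·(-3) − (1)·(-14) = 5
since m = R²·10 − 5²:  R² = (25 + 975) / 10 = 100
R = √100 = 10  ⇒  r_B = 10 − 5 = 5

rB=5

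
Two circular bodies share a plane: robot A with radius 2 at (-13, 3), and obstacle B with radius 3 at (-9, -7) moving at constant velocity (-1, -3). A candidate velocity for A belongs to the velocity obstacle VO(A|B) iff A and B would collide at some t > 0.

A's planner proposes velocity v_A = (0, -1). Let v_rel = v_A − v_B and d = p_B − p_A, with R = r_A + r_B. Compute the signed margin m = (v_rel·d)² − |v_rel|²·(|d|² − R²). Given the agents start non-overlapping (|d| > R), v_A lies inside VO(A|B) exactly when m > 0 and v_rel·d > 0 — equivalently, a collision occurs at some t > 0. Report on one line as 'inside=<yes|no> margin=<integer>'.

d = (4, -10),  |d|² = 116;  R = 2+3 = 5,  c = 116−5² = 91
v_rel = (1, 2),  |v_rel|² = 5;  v_rel·d = (1)·(4) + (2)·(-10) = -16
5·t² + 32·t + 91 = 0  ⇒  m = (-16)² − 5·91 = -199
m = -199 < 0,  v_rel·d = -16 < 0  ⇒  outside

inside=no margin=-199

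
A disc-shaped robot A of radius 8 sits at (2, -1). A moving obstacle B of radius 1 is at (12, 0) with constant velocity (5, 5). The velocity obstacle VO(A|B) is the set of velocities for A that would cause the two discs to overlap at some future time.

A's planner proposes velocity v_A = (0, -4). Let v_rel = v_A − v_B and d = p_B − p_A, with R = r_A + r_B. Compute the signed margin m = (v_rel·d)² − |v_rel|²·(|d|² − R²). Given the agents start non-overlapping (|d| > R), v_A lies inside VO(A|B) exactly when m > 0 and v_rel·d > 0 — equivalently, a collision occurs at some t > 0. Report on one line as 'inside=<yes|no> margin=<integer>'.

d = (10, 1),  |d|² = 101;  R = 8+1 = 9,  c = 101−9² = 20
v_rel = (-5, -9),  |v_rel|² = 106;  v_rel·d = (-5)·(10) + (-9)·(1) = -59
106·t² + 118·t + 20 = 0  ⇒  m = (-59)² − 106·20 = 1361
m = 1361 > 0,  v_rel·d = -59 < 0  ⇒  outside

inside=no margin=1361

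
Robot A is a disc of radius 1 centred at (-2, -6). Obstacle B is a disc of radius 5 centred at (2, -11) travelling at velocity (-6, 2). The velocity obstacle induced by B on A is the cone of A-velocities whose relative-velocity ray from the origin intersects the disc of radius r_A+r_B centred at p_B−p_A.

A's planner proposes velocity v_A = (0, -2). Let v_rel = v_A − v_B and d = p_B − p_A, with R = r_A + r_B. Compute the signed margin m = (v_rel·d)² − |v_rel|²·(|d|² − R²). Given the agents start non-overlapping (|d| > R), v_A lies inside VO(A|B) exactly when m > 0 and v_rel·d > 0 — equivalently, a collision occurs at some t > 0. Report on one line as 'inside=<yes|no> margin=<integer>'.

d = (4, -5),  |d|² = 41;  R = 1+5 = 6,  c = 41−6² = 5
v_rel = (6, -4),  |v_rel|² = 52;  v_rel·d = (6)·(4) + (-4)·(-5) = 44
52·t² − 88·t + 5 = 0  ⇒  m = 44² − 52·5 = 1676
m = 1676 > 0,  v_rel·d = 44 > 0  ⇒  inside

inside=yes margin=1676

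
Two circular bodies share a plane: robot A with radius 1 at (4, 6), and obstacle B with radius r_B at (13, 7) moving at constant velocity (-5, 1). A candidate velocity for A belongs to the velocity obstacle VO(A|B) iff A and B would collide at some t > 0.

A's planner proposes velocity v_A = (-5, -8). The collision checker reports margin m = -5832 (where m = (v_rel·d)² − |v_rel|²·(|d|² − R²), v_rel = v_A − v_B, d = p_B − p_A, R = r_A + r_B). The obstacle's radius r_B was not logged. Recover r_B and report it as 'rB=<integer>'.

m = -5832
d = (9, 1);  v_rel = (0, -9),  |v_rel|² = 81
v_rel×d = (0)·(1) − (-9)·(9) = 81
since m = R²·81 − 81²:  R² = (6561 + -5832) / 81 = 9
R = √9 = 3  ⇒  r_B = 3 − 1 = 2

rB=2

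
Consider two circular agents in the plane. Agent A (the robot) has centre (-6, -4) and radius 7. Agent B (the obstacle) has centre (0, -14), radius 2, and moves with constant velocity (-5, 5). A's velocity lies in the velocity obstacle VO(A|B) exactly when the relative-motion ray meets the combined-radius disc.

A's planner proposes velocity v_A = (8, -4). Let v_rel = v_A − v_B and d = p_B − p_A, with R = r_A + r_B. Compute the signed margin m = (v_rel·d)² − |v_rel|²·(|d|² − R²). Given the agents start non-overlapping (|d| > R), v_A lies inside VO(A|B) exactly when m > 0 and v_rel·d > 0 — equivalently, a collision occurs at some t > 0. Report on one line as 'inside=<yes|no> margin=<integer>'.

d = (6, -10),  |d|² = 136;  R = 7+2 = 9,  c = 136−9² = 55
v_rel = (13, -9),  |v_rel|² = 250;  v_rel·d = (13)·(6) + (-9)·(-10) = 168
250·t² − 336·t + 55 = 0  ⇒  m = 168² − 250·55 = 14474
m = 14474 > 0,  v_rel·d = 168 > 0  ⇒  inside

inside=yes margin=14474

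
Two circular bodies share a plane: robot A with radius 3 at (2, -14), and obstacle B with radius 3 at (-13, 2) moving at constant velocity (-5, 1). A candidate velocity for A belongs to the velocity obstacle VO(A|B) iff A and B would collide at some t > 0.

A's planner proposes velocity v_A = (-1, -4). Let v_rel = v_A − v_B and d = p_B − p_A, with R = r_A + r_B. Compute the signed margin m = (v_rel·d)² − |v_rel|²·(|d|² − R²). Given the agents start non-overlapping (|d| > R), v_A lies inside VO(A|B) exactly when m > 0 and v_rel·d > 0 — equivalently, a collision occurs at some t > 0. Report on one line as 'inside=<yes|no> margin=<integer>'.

d = (-15, 16),  |d|² = 481;  R = 3+3 = 6,  c = 481−6² = 445
v_rel = (4, -5),  |v_rel|² = 41;  v_rel·d = (4)·(-15) + (-5)·(16) = -140
41·t² + 280·t + 445 = 0  ⇒  m = (-140)² − 41·445 = 1355
m = 1355 > 0,  v_rel·d = -140 < 0  ⇒  outside

inside=no margin=1355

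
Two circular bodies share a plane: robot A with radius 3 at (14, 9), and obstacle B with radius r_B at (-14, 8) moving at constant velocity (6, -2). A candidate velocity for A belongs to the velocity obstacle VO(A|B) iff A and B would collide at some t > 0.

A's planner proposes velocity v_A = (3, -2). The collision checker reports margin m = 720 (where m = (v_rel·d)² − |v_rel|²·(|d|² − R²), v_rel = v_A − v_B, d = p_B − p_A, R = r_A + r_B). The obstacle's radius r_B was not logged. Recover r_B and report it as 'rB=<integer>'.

m = 720
d = (-28, -1);  v_rel = (-3, 0),  |v_rel|² = 9
v_rel×d = (-3)·(-1) − (0)·(-28) = 3
since m = R²·9 − 3²:  R² = (9 + 720) / 9 = 81
R = √81 = 9  ⇒  r_B = 9 − 3 = 6

rB=6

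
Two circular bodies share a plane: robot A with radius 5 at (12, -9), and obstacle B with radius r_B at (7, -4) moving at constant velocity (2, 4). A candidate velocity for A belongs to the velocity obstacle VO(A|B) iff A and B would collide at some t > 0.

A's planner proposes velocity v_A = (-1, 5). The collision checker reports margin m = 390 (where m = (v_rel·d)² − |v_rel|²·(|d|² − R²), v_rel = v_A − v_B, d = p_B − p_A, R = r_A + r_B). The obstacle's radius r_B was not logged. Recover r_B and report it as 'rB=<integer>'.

m = 390
d = (-5, 5);  v_rel = (-3, 1),  |v_rel|² = 10
v_rel×d = (-3)·(5) − (1)·(-5) = -10
since m = R²·10 − (-10)²:  R² = (100 + 390) / 10 = 49
R = √49 = 7  ⇒  r_B = 7 − 5 = 2

rB=2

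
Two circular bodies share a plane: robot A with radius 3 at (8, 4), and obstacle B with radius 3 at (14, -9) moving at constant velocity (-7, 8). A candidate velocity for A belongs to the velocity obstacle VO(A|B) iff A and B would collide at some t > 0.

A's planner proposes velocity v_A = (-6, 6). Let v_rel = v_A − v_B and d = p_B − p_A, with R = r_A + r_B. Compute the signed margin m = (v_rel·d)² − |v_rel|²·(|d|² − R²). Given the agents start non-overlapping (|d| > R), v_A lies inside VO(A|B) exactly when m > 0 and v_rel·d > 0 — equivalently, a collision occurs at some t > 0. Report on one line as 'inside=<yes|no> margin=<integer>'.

d = (6, -13),  |d|² = 205;  R = 3+3 = 6,  c = 205−6² = 169
v_rel = (1, -2),  |v_rel|² = 5;  v_rel·d = (1)·(6) + (-2)·(-13) = 32
5·t² − 64·t + 169 = 0  ⇒  m = 32² − 5·169 = 179
m = 179 > 0,  v_rel·d = 32 > 0  ⇒  inside

inside=yes margin=179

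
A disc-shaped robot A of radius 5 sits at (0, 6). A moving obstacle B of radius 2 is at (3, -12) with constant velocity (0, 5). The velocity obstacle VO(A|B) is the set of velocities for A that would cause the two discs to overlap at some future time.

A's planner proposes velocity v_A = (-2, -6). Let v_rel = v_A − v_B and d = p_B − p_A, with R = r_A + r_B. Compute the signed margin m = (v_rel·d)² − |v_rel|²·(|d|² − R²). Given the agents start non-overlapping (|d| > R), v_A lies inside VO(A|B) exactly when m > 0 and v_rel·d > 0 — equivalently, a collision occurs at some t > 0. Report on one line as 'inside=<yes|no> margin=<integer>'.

d = (3, -18),  |d|² = 333;  R = 5+2 = 7,  c = 333−7² = 284
v_rel = (-2, -11),  |v_rel|² = 125;  v_rel·d = (-2)·(3) + (-11)·(-18) = 192
125·t² − 384·t + 284 = 0  ⇒  m = 192² − 125·284 = 1364
m = 1364 > 0,  v_rel·d = 192 > 0  ⇒  inside

inside=yes margin=1364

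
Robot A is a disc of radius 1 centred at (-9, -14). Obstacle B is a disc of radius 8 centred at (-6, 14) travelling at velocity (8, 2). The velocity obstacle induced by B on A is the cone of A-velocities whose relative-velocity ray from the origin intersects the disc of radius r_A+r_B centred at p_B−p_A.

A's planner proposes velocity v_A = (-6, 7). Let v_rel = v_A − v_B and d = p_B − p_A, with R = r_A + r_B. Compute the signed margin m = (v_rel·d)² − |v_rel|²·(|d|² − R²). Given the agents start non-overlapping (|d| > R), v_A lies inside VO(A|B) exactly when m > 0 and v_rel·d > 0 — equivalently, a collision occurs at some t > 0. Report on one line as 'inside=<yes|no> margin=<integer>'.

d = (3, 28),  |d|² = 793;  R = 1+8 = 9,  c = 793−9² = 712
v_rel = (-14, 5),  |v_rel|² = 221;  v_rel·d = (-14)·(3) + (5)·(28) = 98
221·t² − 196·t + 712 = 0  ⇒  m = 98² − 221·712 = -147748
m = -147748 < 0,  v_rel·d = 98 > 0  ⇒  outside

inside=no margin=-147748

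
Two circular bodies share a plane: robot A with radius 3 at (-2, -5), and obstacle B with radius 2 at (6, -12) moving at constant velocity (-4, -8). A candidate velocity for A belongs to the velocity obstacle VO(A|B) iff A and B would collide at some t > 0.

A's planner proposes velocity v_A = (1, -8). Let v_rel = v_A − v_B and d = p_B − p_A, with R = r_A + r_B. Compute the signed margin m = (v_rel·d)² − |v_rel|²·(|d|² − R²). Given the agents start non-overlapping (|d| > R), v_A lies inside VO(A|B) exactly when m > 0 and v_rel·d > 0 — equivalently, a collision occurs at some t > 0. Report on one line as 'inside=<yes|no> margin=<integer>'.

d = (8, -7),  |d|² = 113;  R = 3+2 = 5,  c = 113−5² = 88
v_rel = (5, 0),  |v_rel|² = 25;  v_rel·d = (5)·(8) + (0)·(-7) = 40
25·t² − 80·t + 88 = 0  ⇒  m = 40² − 25·88 = -600
m = -600 < 0,  v_rel·d = 40 > 0  ⇒  outside

inside=no margin=-600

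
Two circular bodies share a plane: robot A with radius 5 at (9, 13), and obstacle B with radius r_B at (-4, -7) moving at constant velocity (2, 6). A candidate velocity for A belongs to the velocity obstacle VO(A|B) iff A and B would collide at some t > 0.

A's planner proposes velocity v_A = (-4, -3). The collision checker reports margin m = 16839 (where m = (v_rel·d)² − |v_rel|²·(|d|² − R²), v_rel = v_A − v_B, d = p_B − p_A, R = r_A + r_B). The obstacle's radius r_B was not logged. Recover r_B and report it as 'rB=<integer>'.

m = 16839
d = (-13, -20);  v_rel = (-6, -9),  |v_rel|² = 117
v_rel×d = (-6)·(-20) − (-9)·(-13) = 3
since m = R²·117 − 3²:  R² = (9 + 16839) / 117 = 144
R = √144 = 12  ⇒  r_B = 12 − 5 = 7

rB=7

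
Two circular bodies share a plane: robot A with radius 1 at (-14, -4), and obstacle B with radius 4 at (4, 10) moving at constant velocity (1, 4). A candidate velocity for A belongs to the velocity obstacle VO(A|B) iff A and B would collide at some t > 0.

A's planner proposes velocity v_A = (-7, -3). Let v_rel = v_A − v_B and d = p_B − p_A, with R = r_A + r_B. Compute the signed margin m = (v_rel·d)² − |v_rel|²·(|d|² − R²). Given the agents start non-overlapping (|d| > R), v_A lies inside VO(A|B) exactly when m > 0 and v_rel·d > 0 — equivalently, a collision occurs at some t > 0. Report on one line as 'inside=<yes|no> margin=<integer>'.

d = (18, 14),  |d|² = 520;  R = 1+4 = 5,  c = 520−5² = 495
v_rel = (-8, -7),  |v_rel|² = 113;  v_rel·d = (-8)·(18) + (-7)·(14) = -242
113·t² + 484·t + 495 = 0  ⇒  m = (-242)² − 113·495 = 2629
m = 2629 > 0,  v_rel·d = -242 < 0  ⇒  outside

inside=no margin=2629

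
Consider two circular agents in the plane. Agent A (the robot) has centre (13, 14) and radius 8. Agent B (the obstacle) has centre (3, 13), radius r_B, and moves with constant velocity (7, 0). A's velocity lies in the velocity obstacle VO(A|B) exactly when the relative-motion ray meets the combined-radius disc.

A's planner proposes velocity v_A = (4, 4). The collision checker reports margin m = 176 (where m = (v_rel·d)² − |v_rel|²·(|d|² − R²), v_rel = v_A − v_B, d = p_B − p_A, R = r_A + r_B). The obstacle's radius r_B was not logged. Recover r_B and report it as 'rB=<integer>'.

m = 176
d = (-10, -1);  v_rel = (-3, 4),  |v_rel|² = 25
v_rel×d = (-3)·(-1) − (4)·(-10) = 43
since m = R²·25 − 43²:  R² = (1849 + 176) / 25 = 81
R = √81 = 9  ⇒  r_B = 9 − 8 = 1

rB=1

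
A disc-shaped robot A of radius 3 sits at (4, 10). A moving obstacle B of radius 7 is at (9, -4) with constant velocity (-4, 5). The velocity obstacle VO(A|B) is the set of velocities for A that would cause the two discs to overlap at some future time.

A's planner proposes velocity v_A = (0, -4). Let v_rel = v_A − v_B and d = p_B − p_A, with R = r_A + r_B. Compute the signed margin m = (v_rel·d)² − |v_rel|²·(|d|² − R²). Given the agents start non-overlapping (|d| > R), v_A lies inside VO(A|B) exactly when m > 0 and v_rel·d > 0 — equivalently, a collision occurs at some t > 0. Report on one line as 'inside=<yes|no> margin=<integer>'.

d = (5, -14),  |d|² = 221;  R = 3+7 = 10,  c = 221−10² = 121
v_rel = (4, -9),  |v_rel|² = 97;  v_rel·d = (4)·(5) + (-9)·(-14) = 146
97·t² − 292·t + 121 = 0  ⇒  m = 146² − 97·121 = 9579
m = 9579 > 0,  v_rel·d = 146 > 0  ⇒  inside

inside=yes margin=9579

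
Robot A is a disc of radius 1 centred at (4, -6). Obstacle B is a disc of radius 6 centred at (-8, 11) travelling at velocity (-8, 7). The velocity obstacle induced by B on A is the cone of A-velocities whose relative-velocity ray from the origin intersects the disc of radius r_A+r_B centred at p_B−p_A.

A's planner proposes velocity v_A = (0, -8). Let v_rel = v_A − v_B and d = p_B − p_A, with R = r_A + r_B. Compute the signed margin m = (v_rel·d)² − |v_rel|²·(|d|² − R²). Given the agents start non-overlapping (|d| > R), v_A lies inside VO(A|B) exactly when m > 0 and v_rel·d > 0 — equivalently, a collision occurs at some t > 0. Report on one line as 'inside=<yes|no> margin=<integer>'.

d = (-12, 17),  |d|² = 433;  R = 1+6 = 7,  c = 433−7² = 384
v_rel = (8, -15),  |v_rel|² = 289;  v_rel·d = (8)·(-12) + (-15)·(17) = -351
289·t² + 702·t + 384 = 0  ⇒  m = (-351)² − 289·384 = 12225
m = 12225 > 0,  v_rel·d = -351 < 0  ⇒  outside

inside=no margin=12225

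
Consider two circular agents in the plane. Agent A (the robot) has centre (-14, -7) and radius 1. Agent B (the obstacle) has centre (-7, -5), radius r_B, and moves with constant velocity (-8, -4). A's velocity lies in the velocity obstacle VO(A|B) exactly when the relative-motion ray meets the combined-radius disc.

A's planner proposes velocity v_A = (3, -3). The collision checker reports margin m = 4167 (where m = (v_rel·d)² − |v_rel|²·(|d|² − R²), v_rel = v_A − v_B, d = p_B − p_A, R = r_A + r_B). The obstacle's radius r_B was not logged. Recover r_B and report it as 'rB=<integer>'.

m = 4167
d = (7, 2);  v_rel = (11, 1),  |v_rel|² = 122
v_rel×d = (11)·(2) − (1)·(7) = 15
since m = R²·122 − 15²:  R² = (225 + 4167) / 122 = 36
R = √36 = 6  ⇒  r_B = 6 − 1 = 5

rB=5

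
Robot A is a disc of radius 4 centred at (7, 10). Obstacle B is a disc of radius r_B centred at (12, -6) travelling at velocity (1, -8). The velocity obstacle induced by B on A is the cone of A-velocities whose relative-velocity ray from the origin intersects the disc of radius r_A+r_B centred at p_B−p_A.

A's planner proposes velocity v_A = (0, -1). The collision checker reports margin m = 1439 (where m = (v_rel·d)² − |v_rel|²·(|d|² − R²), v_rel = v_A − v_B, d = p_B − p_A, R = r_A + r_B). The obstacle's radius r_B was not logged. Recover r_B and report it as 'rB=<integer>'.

m = 1439
d = (5, -16);  v_rel = (-1, 7),  |v_rel|² = 50
v_rel×d = (-1)·(-16) − (7)·(5) = -19
since m = R²·50 − (-19)²:  R² = (361 + 1439) / 50 = 36
R = √36 = 6  ⇒  r_B = 6 − 4 = 2

rB=2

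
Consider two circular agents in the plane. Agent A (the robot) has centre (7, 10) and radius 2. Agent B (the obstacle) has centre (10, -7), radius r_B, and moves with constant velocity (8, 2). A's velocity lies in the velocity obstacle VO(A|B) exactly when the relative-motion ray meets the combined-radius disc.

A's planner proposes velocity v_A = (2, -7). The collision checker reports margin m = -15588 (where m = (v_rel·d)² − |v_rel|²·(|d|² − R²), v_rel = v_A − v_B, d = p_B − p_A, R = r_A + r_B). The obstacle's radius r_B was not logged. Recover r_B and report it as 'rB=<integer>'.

m = -15588
d = (3, -17);  v_rel = (-6, -9),  |v_rel|² = 117
v_rel×d = (-6)·(-17) − (-9)·(3) = 129
since m = R²·117 − 129²:  R² = (16641 + -15588) / 117 = 9
R = √9 = 3  ⇒  r_B = 3 − 2 = 1

rB=1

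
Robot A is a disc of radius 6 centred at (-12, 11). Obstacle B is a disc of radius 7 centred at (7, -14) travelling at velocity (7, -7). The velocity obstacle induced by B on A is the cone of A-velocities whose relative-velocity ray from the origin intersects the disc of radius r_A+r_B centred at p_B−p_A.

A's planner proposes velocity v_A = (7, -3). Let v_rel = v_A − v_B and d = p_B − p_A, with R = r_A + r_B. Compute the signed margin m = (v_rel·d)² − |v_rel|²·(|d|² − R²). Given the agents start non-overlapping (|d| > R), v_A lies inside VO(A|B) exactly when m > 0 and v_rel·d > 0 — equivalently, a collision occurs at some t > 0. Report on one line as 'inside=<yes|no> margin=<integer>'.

d = (19, -25),  |d|² = 986;  R = 6+7 = 13,  c = 986−13² = 817
v_rel = (0, 4),  |v_rel|² = 16;  v_rel·d = (0)·(19) + (4)·(-25) = -100
16·t² + 200·t + 817 = 0  ⇒  m = (-100)² − 16·817 = -3072
m = -3072 < 0,  v_rel·d = -100 < 0  ⇒  outside

inside=no margin=-3072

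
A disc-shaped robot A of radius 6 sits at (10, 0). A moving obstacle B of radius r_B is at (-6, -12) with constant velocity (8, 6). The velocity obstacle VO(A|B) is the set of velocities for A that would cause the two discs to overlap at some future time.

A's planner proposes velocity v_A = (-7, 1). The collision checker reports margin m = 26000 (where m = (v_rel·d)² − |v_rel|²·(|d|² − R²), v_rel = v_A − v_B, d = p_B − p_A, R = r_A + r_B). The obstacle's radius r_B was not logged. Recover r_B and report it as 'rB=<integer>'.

m = 26000
d = (-16, -12);  v_rel = (-15, -5),  |v_rel|² = 250
v_rel×d = (-15)·(-12) − (-5)·(-16) = 100
since m = R²·250 − 100²:  R² = (10000 + 26000) / 250 = 144
R = √144 = 12  ⇒  r_B = 12 − 6 = 6

rB=6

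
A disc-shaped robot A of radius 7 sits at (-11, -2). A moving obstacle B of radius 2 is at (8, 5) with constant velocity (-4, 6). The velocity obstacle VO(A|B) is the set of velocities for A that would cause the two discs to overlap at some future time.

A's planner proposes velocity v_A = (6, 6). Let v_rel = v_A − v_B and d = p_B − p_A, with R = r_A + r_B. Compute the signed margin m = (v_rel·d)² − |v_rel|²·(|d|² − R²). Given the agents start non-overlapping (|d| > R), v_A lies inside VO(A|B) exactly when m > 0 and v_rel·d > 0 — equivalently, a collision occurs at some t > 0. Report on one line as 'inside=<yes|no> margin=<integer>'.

d = (19, 7),  |d|² = 410;  R = 7+2 = 9,  c = 410−9² = 329
v_rel = (10, 0),  |v_rel|² = 100;  v_rel·d = (10)·(19) + (0)·(7) = 190
100·t² − 380·t + 329 = 0  ⇒  m = 190² − 100·329 = 3200
m = 3200 > 0,  v_rel·d = 190 > 0  ⇒  inside

inside=yes margin=3200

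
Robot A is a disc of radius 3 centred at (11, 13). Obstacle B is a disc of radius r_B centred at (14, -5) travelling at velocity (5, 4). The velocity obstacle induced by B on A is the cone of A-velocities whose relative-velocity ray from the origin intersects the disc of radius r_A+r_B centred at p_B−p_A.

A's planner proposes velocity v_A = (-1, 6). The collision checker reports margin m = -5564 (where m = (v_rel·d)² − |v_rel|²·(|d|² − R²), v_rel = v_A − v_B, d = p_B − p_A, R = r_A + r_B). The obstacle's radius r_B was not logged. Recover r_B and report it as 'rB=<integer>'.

m = -5564
d = (3, -18);  v_rel = (-6, 2),  |v_rel|² = 40
v_rel×d = (-6)·(-18) − (2)·(3) = 102
since m = R²·40 − 102²:  R² = (10404 + -5564) / 40 = 121
R = √121 = 11  ⇒  r_B = 11 − 3 = 8

rB=8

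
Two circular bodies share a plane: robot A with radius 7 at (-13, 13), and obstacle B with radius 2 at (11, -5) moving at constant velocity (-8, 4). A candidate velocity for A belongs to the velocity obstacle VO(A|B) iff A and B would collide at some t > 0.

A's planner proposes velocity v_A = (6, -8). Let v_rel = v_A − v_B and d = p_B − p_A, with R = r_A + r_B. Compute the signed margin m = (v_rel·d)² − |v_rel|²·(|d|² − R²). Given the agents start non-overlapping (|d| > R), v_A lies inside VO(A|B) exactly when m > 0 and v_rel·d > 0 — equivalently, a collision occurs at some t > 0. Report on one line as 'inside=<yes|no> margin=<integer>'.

d = (24, -18),  |d|² = 900;  R = 7+2 = 9,  c = 900−9² = 819
v_rel = (14, -12),  |v_rel|² = 340;  v_rel·d = (14)·(24) + (-12)·(-18) = 552
340·t² − 1104·t + 819 = 0  ⇒  m = 552² − 340·819 = 26244
m = 26244 > 0,  v_rel·d = 552 > 0  ⇒  inside

inside=yes margin=26244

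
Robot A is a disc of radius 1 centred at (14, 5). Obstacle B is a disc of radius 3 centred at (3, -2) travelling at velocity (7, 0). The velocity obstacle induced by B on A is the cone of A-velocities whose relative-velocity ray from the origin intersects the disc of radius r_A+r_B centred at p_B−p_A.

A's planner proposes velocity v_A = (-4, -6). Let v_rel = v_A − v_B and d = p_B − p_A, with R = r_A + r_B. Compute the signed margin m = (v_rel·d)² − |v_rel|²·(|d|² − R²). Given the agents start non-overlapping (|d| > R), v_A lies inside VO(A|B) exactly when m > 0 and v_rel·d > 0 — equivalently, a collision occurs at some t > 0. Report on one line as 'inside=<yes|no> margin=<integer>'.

d = (-11, -7),  |d|² = 170;  R = 1+3 = 4,  c = 170−4² = 154
v_rel = (-11, -6),  |v_rel|² = 157;  v_rel·d = (-11)·(-11) + (-6)·(-7) = 163
157·t² − 326·t + 154 = 0  ⇒  m = 163² − 157·154 = 2391
m = 2391 > 0,  v_rel·d = 163 > 0  ⇒  inside

inside=yes margin=2391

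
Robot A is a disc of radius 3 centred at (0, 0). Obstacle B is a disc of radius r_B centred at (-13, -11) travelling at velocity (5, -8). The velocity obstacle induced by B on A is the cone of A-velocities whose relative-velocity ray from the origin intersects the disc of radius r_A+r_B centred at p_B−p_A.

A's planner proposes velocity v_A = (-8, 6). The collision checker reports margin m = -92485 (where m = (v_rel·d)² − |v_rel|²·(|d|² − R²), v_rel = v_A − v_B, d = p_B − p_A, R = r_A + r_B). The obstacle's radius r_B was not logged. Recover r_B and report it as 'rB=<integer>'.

m = -92485
d = (-13, -11);  v_rel = (-13, 14),  |v_rel|² = 365
v_rel×d = (-13)·(-11) − (14)·(-13) = 325
since m = R²·365 − 325²:  R² = (105625 + -92485) / 365 = 36
R = √36 = 6  ⇒  r_B = 6 − 3 = 3

rB=3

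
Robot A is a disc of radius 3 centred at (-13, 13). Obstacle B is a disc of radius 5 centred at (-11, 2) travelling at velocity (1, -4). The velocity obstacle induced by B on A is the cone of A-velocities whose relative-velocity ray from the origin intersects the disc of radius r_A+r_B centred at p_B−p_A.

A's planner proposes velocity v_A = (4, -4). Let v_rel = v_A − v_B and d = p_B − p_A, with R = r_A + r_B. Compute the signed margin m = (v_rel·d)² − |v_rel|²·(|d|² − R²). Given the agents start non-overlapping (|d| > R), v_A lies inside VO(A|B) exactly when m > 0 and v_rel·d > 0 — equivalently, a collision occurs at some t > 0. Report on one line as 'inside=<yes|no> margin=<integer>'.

d = (2, -11),  |d|² = 125;  R = 3+5 = 8,  c = 125−8² = 61
v_rel = (3, 0),  |v_rel|² = 9;  v_rel·d = (3)·(2) + (0)·(-11) = 6
9·t² − 12·t + 61 = 0  ⇒  m = 6² − 9·61 = -513
m = -513 < 0,  v_rel·d = 6 > 0  ⇒  outside

inside=no margin=-513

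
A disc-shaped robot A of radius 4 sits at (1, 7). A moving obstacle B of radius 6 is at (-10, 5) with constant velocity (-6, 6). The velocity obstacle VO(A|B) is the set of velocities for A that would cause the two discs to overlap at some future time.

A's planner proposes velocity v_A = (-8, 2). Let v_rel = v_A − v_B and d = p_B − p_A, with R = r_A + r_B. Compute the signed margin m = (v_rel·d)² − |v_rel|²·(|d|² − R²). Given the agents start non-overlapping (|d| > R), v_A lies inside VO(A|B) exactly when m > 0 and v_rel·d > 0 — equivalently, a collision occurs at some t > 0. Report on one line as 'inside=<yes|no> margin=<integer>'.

d = (-11, -2),  |d|² = 125;  R = 4+6 = 10,  c = 125−10² = 25
v_rel = (-2, -4),  |v_rel|² = 20;  v_rel·d = (-2)·(-11) + (-4)·(-2) = 30
20·t² − 60·t + 25 = 0  ⇒  m = 30² − 20·25 = 400
m = 400 > 0,  v_rel·d = 30 > 0  ⇒  inside

inside=yes margin=400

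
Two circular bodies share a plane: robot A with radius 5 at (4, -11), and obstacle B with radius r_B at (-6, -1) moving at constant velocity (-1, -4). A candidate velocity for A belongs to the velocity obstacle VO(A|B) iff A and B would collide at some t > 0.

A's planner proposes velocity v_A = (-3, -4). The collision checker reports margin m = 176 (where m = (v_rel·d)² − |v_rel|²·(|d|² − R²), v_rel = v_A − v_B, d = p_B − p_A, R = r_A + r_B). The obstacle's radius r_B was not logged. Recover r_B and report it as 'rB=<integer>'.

m = 176
d = (-10, 10);  v_rel = (-2, 0),  |v_rel|² = 4
v_rel×d = (-2)·(10) − (0)·(-10) = -20
since m = R²·4 − (-20)²:  R² = (400 + 176) / 4 = 144
R = √144 = 12  ⇒  r_B = 12 − 5 = 7

rB=7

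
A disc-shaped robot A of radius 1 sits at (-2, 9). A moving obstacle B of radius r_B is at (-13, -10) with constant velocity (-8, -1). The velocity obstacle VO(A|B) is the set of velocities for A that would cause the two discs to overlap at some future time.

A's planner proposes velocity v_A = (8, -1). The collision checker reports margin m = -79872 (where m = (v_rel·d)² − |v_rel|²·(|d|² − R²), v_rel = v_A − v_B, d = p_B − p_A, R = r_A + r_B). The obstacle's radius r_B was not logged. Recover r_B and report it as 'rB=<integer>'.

m = -79872
d = (-11, -19);  v_rel = (16, 0),  |v_rel|² = 256
v_rel×d = (16)·(-19) − (0)·(-11) = -304
since m = R²·256 − (-304)²:  R² = (92416 + -79872) / 256 = 49
R = √49 = 7  ⇒  r_B = 7 − 1 = 6

rB=6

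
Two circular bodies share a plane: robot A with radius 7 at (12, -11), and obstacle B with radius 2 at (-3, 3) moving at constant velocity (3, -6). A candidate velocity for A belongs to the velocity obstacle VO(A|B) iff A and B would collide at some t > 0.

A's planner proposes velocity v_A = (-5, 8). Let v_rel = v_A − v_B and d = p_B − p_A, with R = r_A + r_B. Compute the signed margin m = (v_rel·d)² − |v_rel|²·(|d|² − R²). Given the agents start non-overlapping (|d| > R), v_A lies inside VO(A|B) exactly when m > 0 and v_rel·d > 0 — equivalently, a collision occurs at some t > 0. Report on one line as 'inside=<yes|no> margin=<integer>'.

d = (-15, 14),  |d|² = 421;  R = 7+2 = 9,  c = 421−9² = 340
v_rel = (-8, 14),  |v_rel|² = 260;  v_rel·d = (-8)·(-15) + (14)·(14) = 316
260·t² − 632·t + 340 = 0  ⇒  m = 316² − 260·340 = 11456
m = 11456 > 0,  v_rel·d = 316 > 0  ⇒  inside

inside=yes margin=11456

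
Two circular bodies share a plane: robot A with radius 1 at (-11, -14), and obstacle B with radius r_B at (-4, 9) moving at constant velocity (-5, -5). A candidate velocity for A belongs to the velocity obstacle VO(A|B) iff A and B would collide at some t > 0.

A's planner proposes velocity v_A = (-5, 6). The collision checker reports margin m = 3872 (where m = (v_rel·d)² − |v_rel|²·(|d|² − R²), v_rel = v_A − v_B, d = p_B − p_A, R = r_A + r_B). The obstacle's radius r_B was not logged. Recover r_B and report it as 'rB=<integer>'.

m = 3872
d = (7, 23);  v_rel = (0, 11),  |v_rel|² = 121
v_rel×d = (0)·(23) − (11)·(7) = -77
since m = R²·121 − (-77)²:  R² = (5929 + 3872) / 121 = 81
R = √81 = 9  ⇒  r_B = 9 − 1 = 8

rB=8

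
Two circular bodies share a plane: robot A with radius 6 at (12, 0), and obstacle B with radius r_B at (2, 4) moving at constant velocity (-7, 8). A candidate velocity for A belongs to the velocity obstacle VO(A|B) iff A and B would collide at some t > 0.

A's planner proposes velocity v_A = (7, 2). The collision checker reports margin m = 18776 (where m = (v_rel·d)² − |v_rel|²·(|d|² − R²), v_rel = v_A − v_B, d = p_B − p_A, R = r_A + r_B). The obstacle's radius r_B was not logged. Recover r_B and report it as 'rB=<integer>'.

m = 18776
d = (-10, 4);  v_rel = (14, -6),  |v_rel|² = 232
v_rel×d = (14)·(4) − (-6)·(-10) = -4
since m = R²·232 − (-4)²:  R² = (16 + 18776) / 232 = 81
R = √81 = 9  ⇒  r_B = 9 − 6 = 3

rB=3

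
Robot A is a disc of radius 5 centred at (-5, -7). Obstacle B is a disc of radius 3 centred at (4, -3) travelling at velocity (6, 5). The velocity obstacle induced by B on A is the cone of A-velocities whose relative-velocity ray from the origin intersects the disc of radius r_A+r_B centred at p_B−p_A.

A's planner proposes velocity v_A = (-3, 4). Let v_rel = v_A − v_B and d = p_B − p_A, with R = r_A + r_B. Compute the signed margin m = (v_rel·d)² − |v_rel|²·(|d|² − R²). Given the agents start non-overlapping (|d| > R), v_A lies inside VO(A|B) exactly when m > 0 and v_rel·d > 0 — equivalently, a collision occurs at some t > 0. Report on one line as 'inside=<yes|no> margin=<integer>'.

d = (9, 4),  |d|² = 97;  R = 5+3 = 8,  c = 97−8² = 33
v_rel = (-9, -1),  |v_rel|² = 82;  v_rel·d = (-9)·(9) + (-1)·(4) = -85
82·t² + 170·t + 33 = 0  ⇒  m = (-85)² − 82·33 = 4519
m = 4519 > 0,  v_rel·d = -85 < 0  ⇒  outside

inside=no margin=4519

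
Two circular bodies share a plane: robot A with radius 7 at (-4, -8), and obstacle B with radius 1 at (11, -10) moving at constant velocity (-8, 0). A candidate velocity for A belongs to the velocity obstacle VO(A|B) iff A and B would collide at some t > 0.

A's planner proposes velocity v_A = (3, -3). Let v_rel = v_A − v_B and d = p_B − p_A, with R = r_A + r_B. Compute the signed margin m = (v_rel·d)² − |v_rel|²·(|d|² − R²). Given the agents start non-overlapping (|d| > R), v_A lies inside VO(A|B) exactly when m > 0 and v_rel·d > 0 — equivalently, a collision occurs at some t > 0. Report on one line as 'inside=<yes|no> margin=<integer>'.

d = (15, -2),  |d|² = 229;  R = 7+1 = 8,  c = 229−8² = 165
v_rel = (11, -3),  |v_rel|² = 130;  v_rel·d = (11)·(15) + (-3)·(-2) = 171
130·t² − 342·t + 165 = 0  ⇒  m = 171² − 130·165 = 7791
m = 7791 > 0,  v_rel·d = 171 > 0  ⇒  inside

inside=yes margin=7791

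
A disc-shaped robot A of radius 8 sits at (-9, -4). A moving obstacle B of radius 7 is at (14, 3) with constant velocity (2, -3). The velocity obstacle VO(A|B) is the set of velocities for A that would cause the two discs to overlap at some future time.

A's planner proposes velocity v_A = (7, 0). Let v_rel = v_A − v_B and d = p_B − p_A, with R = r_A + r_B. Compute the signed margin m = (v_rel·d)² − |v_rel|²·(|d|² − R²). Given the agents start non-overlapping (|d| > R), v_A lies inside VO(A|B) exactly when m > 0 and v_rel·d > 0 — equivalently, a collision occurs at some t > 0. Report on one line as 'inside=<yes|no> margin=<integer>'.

d = (23, 7),  |d|² = 578;  R = 8+7 = 15,  c = 578−15² = 353
v_rel = (5, 3),  |v_rel|² = 34;  v_rel·d = (5)·(23) + (3)·(7) = 136
34·t² − 272·t + 353 = 0  ⇒  m = 136² − 34·353 = 6494
m = 6494 > 0,  v_rel·d = 136 > 0  ⇒  inside

inside=yes margin=6494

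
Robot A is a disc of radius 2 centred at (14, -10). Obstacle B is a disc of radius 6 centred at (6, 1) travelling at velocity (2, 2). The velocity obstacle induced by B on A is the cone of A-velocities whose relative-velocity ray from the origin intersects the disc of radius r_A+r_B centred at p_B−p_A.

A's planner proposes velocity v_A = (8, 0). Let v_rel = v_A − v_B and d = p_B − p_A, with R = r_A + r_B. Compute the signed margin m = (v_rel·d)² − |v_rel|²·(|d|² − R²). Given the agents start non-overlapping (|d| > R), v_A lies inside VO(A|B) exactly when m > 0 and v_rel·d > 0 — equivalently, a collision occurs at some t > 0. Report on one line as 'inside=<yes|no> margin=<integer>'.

d = (-8, 11),  |d|² = 185;  R = 2+6 = 8,  c = 185−8² = 121
v_rel = (6, -2),  |v_rel|² = 40;  v_rel·d = (6)·(-8) + (-2)·(11) = -70
40·t² + 140·t + 121 = 0  ⇒  m = (-70)² − 40·121 = 60
m = 60 > 0,  v_rel·d = -70 < 0  ⇒  outside

inside=no margin=60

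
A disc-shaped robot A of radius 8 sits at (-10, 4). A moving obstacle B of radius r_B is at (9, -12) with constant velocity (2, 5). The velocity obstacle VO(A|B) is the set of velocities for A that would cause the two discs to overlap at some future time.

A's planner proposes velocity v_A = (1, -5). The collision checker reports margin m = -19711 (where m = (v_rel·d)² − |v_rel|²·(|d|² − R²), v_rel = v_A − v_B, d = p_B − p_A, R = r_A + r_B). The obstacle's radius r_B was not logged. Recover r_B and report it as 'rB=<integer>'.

m = -19711
d = (19, -16);  v_rel = (-1, -10),  |v_rel|² = 101
v_rel×d = (-1)·(-16) − (-10)·(19) = 206
since m = R²·101 − 206²:  R² = (42436 + -19711) / 101 = 225
R = √225 = 15  ⇒  r_B = 15 − 8 = 7

rB=7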